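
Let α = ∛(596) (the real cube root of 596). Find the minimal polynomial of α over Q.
m_α(x) = x^3 - 596

α satisfies α^3 = 596, so x^3 - 596 annihilates α. By the rational root test, a rational root p/q (in lowest terms) of x^3 - 596 would satisfy p^3 = 596 q^3, forcing q = 1 and p^3 = 596; but 596 is not a perfect cube, contradiction. A monic cubic over Q with no rational root is irreducible (any nontrivial factorization would include a linear factor). Hence x^3 - 596 is the minimal polynomial of α, and in particular [Q(α):Q] = 3.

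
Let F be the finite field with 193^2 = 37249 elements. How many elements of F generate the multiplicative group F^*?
There are φ(37248) = 12288 primitive elements

F_q^* is cyclic of order q - 1 = 37248. A cyclic group of order m has exactly φ(m) generators. Here m = 37248 = 2^7 · 3 · 97, so the number of primitive elements is φ(37248) = 12288.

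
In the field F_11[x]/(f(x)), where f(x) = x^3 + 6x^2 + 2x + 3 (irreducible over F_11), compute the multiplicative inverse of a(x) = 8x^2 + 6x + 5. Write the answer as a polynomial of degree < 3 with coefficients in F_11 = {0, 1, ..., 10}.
a(x)^(-1) ≡ 2x^2 + 4x + 2 (mod f(x))

Since f is irreducible over F_11, F_11[x]/(f) is a field and a(x) ≠ 0 has an inverse. Apply the extended Euclidean algorithm to f(x) and a(x) in F_11[x]: f(x) = (7x + 1)·a(x) + (5x + 9);  a(x) = (6x + 8)·(5x + 9) + (10). The last nonzero remainder is the constant 10 = gcd(f, a) in F_11. Back-substituting through the division chain expresses 10 = s(x)·a(x) + t(x)·f(x) with s(x) ≡ 9x^2 + 7x + 9 (mod f), so (9x^2 + 7x + 9)·a(x) ≡ 10 (mod f). Multiplying by 10^(-1) ≡ 10 in F_11 gives a(x)^(-1) ≡ 10·(9x^2 + 7x + 9) ≡ 2x^2 + 4x + 2 (mod f). Check: (8x^2 + 6x + 5)·(2x^2 + 4x + 2) = 5x^4 + 6x^2 + 10x + 10 ≡ 1 (mod x^3 + 6x^2 + 2x + 3).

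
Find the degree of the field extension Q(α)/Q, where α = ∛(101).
[Q(α):Q] = 3

The minimal polynomial of α is x^3 - 101, irreducible over Q since 101 is not a perfect cube (so x^3 - 101 has no rational root). Hence [Q(α):Q] = deg(m_α) = 3.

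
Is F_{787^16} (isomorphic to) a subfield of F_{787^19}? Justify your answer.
No: F_{787^16} is not a subfield of F_{787^19}

F_{p^m} embeds in F_{p^n} iff m | n. Here 16 ∤ 19 (since 19 = 1·16 + 3 with remainder 3 ≠ 0), so F_{787^16} is not a subfield of F_{787^19}. Equivalently: if it were, the tower law would give 16 = [F_{787^16}:F_787] dividing [F_{787^19}:F_787] = 19, contradiction.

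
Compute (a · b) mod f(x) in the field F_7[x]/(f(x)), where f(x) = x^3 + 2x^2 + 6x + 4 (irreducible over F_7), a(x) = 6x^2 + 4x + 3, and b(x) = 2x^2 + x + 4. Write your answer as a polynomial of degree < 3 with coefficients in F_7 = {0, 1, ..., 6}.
a · b ≡ 3x^2 + 3x + 3 (mod f(x))

Multiply in F_7[x]: a(x)·b(x) = (6x^2 + 4x + 3)·(2x^2 + x + 4) = 5x^4 + 6x^2 + 5x + 5. This has degree ≥ 3, so divide by f(x) over F_7: 5x^4 + 6x^2 + 5x + 5 = (5x + 4)·(x^3 + 2x^2 + 6x + 4) + (3x^2 + 3x + 3). Hence a·b ≡ 3x^2 + 3x + 3 (mod f). (F_7[x]/(f) is a field with 7^3 = 343 elements since f is irreducible of degree 3.)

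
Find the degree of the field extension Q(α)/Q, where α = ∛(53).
[Q(α):Q] = 3

The minimal polynomial of α is x^3 - 53, irreducible over Q since 53 is not a perfect cube (so x^3 - 53 has no rational root). Hence [Q(α):Q] = deg(m_α) = 3.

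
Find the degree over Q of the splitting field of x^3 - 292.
[K : Q] = 6

The roots of x^3 - 292 are ∛292, ω∛292, ω^2∛292 where ω = e^(2πi/3) is a primitive cube root of unity, so K = Q(∛292, ω). Now [Q(∛292):Q] = 3 (since 292 is not a perfect cube, x^3 - 292 is irreducible) and [Q(ω):Q] = 2. Both 2 and 3 divide [K:Q], and [K:Q] ≤ 3·2 = 6, so [K:Q] = 6. (Equivalently: Q(∛292) ⊂ R but ω ∉ R, so [K : Q(∛292)] = 2.)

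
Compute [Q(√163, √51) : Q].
[Q(√163, √51) : Q] = 4

[Q(√163):Q] = 2 (min poly x^2 - 163, irreducible since 163 is squarefree > 1). For the top step, suppose √51 ∈ Q(√163), say √51 = c + d√163 with c, d ∈ Q. Squaring: 51 = c^2 + 163d^2 + 2cd√163. Since √163 ∉ Q this forces 2cd = 0. If d = 0 then √51 = c ∈ Q, contradicting 51 squarefree > 1. If c = 0 then 51 = 163d^2, so 163·51 = (163d)^2 is a perfect square in Q — but 163·51 = 8313 is not a perfect square (since 163 and 51 are distinct squarefree integers). Contradiction. Hence √51 ∉ Q(√163), so x^2 - 51 stays irreducible over Q(√163) and [Q(√163, √51) : Q(√163)] = 2. By the tower law, [Q(√163, √51) : Q] = 2 · 2 = 4.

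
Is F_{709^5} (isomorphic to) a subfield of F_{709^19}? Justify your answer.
No: F_{709^5} is not a subfield of F_{709^19}

F_{p^m} embeds in F_{p^n} iff m | n. Here 5 ∤ 19 (since 19 = 3·5 + 4 with remainder 4 ≠ 0), so F_{709^5} is not a subfield of F_{709^19}. Equivalently: if it were, the tower law would give 5 = [F_{709^5}:F_709] dividing [F_{709^19}:F_709] = 19, contradiction.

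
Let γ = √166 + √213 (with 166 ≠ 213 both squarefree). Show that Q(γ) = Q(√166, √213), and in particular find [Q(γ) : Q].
[Q(γ) : Q] = 4 (equivalently, Q(γ) = Q(√166, √213))

Obviously Q(γ) ⊆ Q(√166, √213), and [Q(√166, √213):Q] = 4 (since 166, 213 are distinct squarefree integers > 1 with 35358 not a perfect square). To show equality we compute the minimal polynomial of γ. From γ = √166 + √213: γ^2 = 166 + 2√(35358) + 213 = 379 + 2√(35358), so γ^2 - 379 = 2√(35358); squaring, (γ^2 - 379)^2 = 4·35358, i.e. γ^4 - 758γ^2 + 143641 - 141432 = 0, i.e. γ^4 - 758γ^2 + 2209 = 0. So γ is a root of x^4 - 758x^2 + 2209. This polynomial is irreducible over Q: it has no rational root (each ±√166 ± √213 is irrational), and any factorization into two quadratics over Q would force √(35358) ∈ Q (pairing opposite roots) or √166, √213 ∈ Q (other pairings), all impossible. Hence [Q(γ):Q] = 4 = [Q(√166, √213):Q], so Q(γ) = Q(√166, √213).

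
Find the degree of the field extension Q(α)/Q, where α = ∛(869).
[Q(α):Q] = 3

The minimal polynomial of α is x^3 - 869, irreducible over Q since 869 is not a perfect cube (so x^3 - 869 has no rational root). Hence [Q(α):Q] = deg(m_α) = 3.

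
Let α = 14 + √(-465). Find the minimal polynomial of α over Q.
m_α(x) = x^2 - 28x + 661

From α - 14 = √(-465), squaring gives (α - 14)^2 = -465, i.e. α^2 - 28α + 196 = -465, so α^2 - 28α + 661 = 0. The discriminant of x^2 - 28x + 661 is (-28)^2 - 4·(661) = 784 - 2644 = -1860, and 4·(-465) is not a perfect square in Q since -465 is squarefree and ≠ 1. Hence x^2 - 28x + 661 is irreducible over Q and is the minimal polynomial of α.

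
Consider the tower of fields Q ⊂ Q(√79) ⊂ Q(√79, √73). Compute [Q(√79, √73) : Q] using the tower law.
[Q(√79, √73) : Q] = 4

[Q(√79):Q] = 2 (min poly x^2 - 79, irreducible since 79 is squarefree > 1). For the top step, suppose √73 ∈ Q(√79), say √73 = c + d√79 with c, d ∈ Q. Squaring: 73 = c^2 + 79d^2 + 2cd√79. Since √79 ∉ Q this forces 2cd = 0. If d = 0 then √73 = c ∈ Q, contradicting 73 squarefree > 1. If c = 0 then 73 = 79d^2, so 79·73 = (79d)^2 is a perfect square in Q — but 79·73 = 5767 is not a perfect square (since 79 and 73 are distinct squarefree integers). Contradiction. Hence √73 ∉ Q(√79), so x^2 - 73 stays irreducible over Q(√79) and [Q(√79, √73) : Q(√79)] = 2. By the tower law, [Q(√79, √73) : Q] = 2 · 2 = 4.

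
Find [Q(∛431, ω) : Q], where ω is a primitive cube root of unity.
[Q(∛431, ω) : Q] = 6

[Q(∛431):Q] = 3 (min poly x^3 - 431, irreducible since 431 is not a perfect cube). [Q(ω):Q] = 2 (min poly x^2 + x + 1). Since Q(∛431) ⊂ R and ω ∉ R, we have ω ∉ Q(∛431), so x^2 + x + 1 remains irreducible over Q(∛431) and [Q(∛431, ω) : Q(∛431)] = 2. By the tower law, [Q(∛431, ω) : Q] = 3 · 2 = 6. (In fact Q(∛431, ω) is the splitting field of x^3 - 431 over Q.)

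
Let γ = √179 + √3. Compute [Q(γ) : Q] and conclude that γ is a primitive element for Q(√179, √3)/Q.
[Q(γ) : Q] = 4 (equivalently, Q(γ) = Q(√179, √3))

Obviously Q(γ) ⊆ Q(√179, √3), and [Q(√179, √3):Q] = 4 (since 179, 3 are distinct squarefree integers > 1 with 537 not a perfect square). To show equality we compute the minimal polynomial of γ. From γ = √179 + √3: γ^2 = 179 + 2√(537) + 3 = 182 + 2√(537), so γ^2 - 182 = 2√(537); squaring, (γ^2 - 182)^2 = 4·537, i.e. γ^4 - 364γ^2 + 33124 - 2148 = 0, i.e. γ^4 - 364γ^2 + 30976 = 0. So γ is a root of x^4 - 364x^2 + 30976. This polynomial is irreducible over Q: it has no rational root (each ±√179 ± √3 is irrational), and any factorization into two quadratics over Q would force √(537) ∈ Q (pairing opposite roots) or √179, √3 ∈ Q (other pairings), all impossible. Hence [Q(γ):Q] = 4 = [Q(√179, √3):Q], so Q(γ) = Q(√179, √3).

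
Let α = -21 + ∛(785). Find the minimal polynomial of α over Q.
m_α(x) = x^3 + 63x^2 + 1323x + 8476

Set β = α + 21 = ∛(785), so β^3 = 785. Then (α + 21)^3 - 785 = 0, i.e. α is a root of g(x) = (x + 21)^3 - 785 = x^3 + 63x^2 + 1323x + 8476. Since g(x) = h(x + 21) where h(x) = x^3 - 785, and h is irreducible over Q (because 785 is not a perfect cube, so h has no rational root, and a monic cubic with no rational root is irreducible), g is also irreducible (irreducibility is preserved under the substitution x → x + 21). Hence m_α(x) = x^3 + 63x^2 + 1323x + 8476.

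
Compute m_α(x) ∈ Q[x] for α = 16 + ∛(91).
m_α(x) = x^3 - 48x^2 + 768x - 4187

Set β = α - 16 = ∛(91), so β^3 = 91. Then (α - 16)^3 - 91 = 0, i.e. α is a root of g(x) = (x - 16)^3 - 91 = x^3 - 48x^2 + 768x - 4187. Since g(x) = h(x - 16) where h(x) = x^3 - 91, and h is irreducible over Q (because 91 is not a perfect cube, so h has no rational root, and a monic cubic with no rational root is irreducible), g is also irreducible (irreducibility is preserved under the substitution x → x - 16). Hence m_α(x) = x^3 - 48x^2 + 768x - 4187.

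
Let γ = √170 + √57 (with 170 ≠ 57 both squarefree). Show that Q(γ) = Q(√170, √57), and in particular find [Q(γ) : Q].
[Q(γ) : Q] = 4 (equivalently, Q(γ) = Q(√170, √57))

Obviously Q(γ) ⊆ Q(√170, √57), and [Q(√170, √57):Q] = 4 (since 170, 57 are distinct squarefree integers > 1 with 9690 not a perfect square). To show equality we compute the minimal polynomial of γ. From γ = √170 + √57: γ^2 = 170 + 2√(9690) + 57 = 227 + 2√(9690), so γ^2 - 227 = 2√(9690); squaring, (γ^2 - 227)^2 = 4·9690, i.e. γ^4 - 454γ^2 + 51529 - 38760 = 0, i.e. γ^4 - 454γ^2 + 12769 = 0. So γ is a root of x^4 - 454x^2 + 12769. This polynomial is irreducible over Q: it has no rational root (each ±√170 ± √57 is irrational), and any factorization into two quadratics over Q would force √(9690) ∈ Q (pairing opposite roots) or √170, √57 ∈ Q (other pairings), all impossible. Hence [Q(γ):Q] = 4 = [Q(√170, √57):Q], so Q(γ) = Q(√170, √57).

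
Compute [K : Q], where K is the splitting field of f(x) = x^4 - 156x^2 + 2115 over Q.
[K : Q] = 4

Solving the quadratic in x^2: x^2 = (156 ± √(156^2 - 4·2115))/2 = (156 ± √15876)/2 = (156 ± 126)/2, giving x^2 = 15 or x^2 = 141. So f(x) = (x^2 - 15)(x^2 - 141) and the roots of f are ±√15, ±√141. Hence the splitting field is K = Q(√15, √141). Since 15 and 141 are distinct squarefree integers > 1, their product 2115 is not a perfect square, so √141 ∉ Q(√15). By the tower law [K:Q] = [Q(√15,√141):Q(√15)] · [Q(√15):Q] = 2 · 2 = 4.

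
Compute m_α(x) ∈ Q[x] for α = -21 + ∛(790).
m_α(x) = x^3 + 63x^2 + 1323x + 8471

Set β = α + 21 = ∛(790), so β^3 = 790. Then (α + 21)^3 - 790 = 0, i.e. α is a root of g(x) = (x + 21)^3 - 790 = x^3 + 63x^2 + 1323x + 8471. Since g(x) = h(x + 21) where h(x) = x^3 - 790, and h is irreducible over Q (because 790 is not a perfect cube, so h has no rational root, and a monic cubic with no rational root is irreducible), g is also irreducible (irreducibility is preserved under the substitution x → x + 21). Hence m_α(x) = x^3 + 63x^2 + 1323x + 8471.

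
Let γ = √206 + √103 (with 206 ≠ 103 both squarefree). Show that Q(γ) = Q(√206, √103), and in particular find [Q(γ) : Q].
[Q(γ) : Q] = 4 (equivalently, Q(γ) = Q(√206, √103))

Obviously Q(γ) ⊆ Q(√206, √103), and [Q(√206, √103):Q] = 4 (since 206, 103 are distinct squarefree integers > 1 with 21218 not a perfect square). To show equality we compute the minimal polynomial of γ. From γ = √206 + √103: γ^2 = 206 + 2√(21218) + 103 = 309 + 2√(21218), so γ^2 - 309 = 2√(21218); squaring, (γ^2 - 309)^2 = 4·21218, i.e. γ^4 - 618γ^2 + 95481 - 84872 = 0, i.e. γ^4 - 618γ^2 + 10609 = 0. So γ is a root of x^4 - 618x^2 + 10609. This polynomial is irreducible over Q: it has no rational root (each ±√206 ± √103 is irrational), and any factorization into two quadratics over Q would force √(21218) ∈ Q (pairing opposite roots) or √206, √103 ∈ Q (other pairings), all impossible. Hence [Q(γ):Q] = 4 = [Q(√206, √103):Q], so Q(γ) = Q(√206, √103).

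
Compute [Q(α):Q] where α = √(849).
[Q(α):Q] = 2

[Q(α):Q] equals the degree of the minimal polynomial of α. Here α^2 = 849 and x^2 - 849 is irreducible (d = 849 is squarefree, ≠ 1, hence not a square), so deg(m_α) = 2. Thus [Q(α):Q] = 2.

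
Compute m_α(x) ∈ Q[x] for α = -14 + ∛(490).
m_α(x) = x^3 + 42x^2 + 588x + 2254

Set β = α + 14 = ∛(490), so β^3 = 490. Then (α + 14)^3 - 490 = 0, i.e. α is a root of g(x) = (x + 14)^3 - 490 = x^3 + 42x^2 + 588x + 2254. Since g(x) = h(x + 14) where h(x) = x^3 - 490, and h is irreducible over Q (because 490 is not a perfect cube, so h has no rational root, and a monic cubic with no rational root is irreducible), g is also irreducible (irreducibility is preserved under the substitution x → x + 14). Hence m_α(x) = x^3 + 42x^2 + 588x + 2254.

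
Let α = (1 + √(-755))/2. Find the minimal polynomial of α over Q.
m_α(x) = x^2 - x + 189

From 2α - 1 = √(-755), squaring gives (2α - 1)^2 = -755, i.e. 4α^2 - 4α + 1 = -755, so α^2 - α + (1 + 755)/4 = 0. Since -755 ≡ 1 (mod 4), (1 + 755)/4 = 189 ∈ Z. The polynomial x^2 - x + 189 has discriminant 1 - 4·(189) = -755, which is not a perfect square in Q (d = -755 is squarefree and ≠ 1), so x^2 - x + 189 is irreducible over Q. It is the minimal polynomial of α.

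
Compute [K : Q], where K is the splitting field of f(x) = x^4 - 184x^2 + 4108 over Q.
[K : Q] = 4

Solving the quadratic in x^2: x^2 = (184 ± √(184^2 - 4·4108))/2 = (184 ± √17424)/2 = (184 ± 132)/2, giving x^2 = 158 or x^2 = 26. So f(x) = (x^2 - 158)(x^2 - 26) and the roots of f are ±√158, ±√26. Hence the splitting field is K = Q(√158, √26). Since 158 and 26 are distinct squarefree integers > 1, their product 4108 is not a perfect square, so √26 ∉ Q(√158). By the tower law [K:Q] = [Q(√158,√26):Q(√158)] · [Q(√158):Q] = 2 · 2 = 4.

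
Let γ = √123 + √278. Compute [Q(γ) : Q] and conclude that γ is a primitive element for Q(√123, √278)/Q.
[Q(γ) : Q] = 4 (equivalently, Q(γ) = Q(√123, √278))

Obviously Q(γ) ⊆ Q(√123, √278), and [Q(√123, √278):Q] = 4 (since 123, 278 are distinct squarefree integers > 1 with 34194 not a perfect square). To show equality we compute the minimal polynomial of γ. From γ = √123 + √278: γ^2 = 123 + 2√(34194) + 278 = 401 + 2√(34194), so γ^2 - 401 = 2√(34194); squaring, (γ^2 - 401)^2 = 4·34194, i.e. γ^4 - 802γ^2 + 160801 - 136776 = 0, i.e. γ^4 - 802γ^2 + 24025 = 0. So γ is a root of x^4 - 802x^2 + 24025. This polynomial is irreducible over Q: it has no rational root (each ±√123 ± √278 is irrational), and any factorization into two quadratics over Q would force √(34194) ∈ Q (pairing opposite roots) or √123, √278 ∈ Q (other pairings), all impossible. Hence [Q(γ):Q] = 4 = [Q(√123, √278):Q], so Q(γ) = Q(√123, √278).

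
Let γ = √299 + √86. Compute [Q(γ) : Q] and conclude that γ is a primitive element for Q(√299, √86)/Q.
[Q(γ) : Q] = 4 (equivalently, Q(γ) = Q(√299, √86))

Obviously Q(γ) ⊆ Q(√299, √86), and [Q(√299, √86):Q] = 4 (since 299, 86 are distinct squarefree integers > 1 with 25714 not a perfect square). To show equality we compute the minimal polynomial of γ. From γ = √299 + √86: γ^2 = 299 + 2√(25714) + 86 = 385 + 2√(25714), so γ^2 - 385 = 2√(25714); squaring, (γ^2 - 385)^2 = 4·25714, i.e. γ^4 - 770γ^2 + 148225 - 102856 = 0, i.e. γ^4 - 770γ^2 + 45369 = 0. So γ is a root of x^4 - 770x^2 + 45369. This polynomial is irreducible over Q: it has no rational root (each ±√299 ± √86 is irrational), and any factorization into two quadratics over Q would force √(25714) ∈ Q (pairing opposite roots) or √299, √86 ∈ Q (other pairings), all impossible. Hence [Q(γ):Q] = 4 = [Q(√299, √86):Q], so Q(γ) = Q(√299, √86).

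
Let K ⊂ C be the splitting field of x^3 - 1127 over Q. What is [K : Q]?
[K : Q] = 6

The roots of x^3 - 1127 are ∛1127, ω∛1127, ω^2∛1127 where ω = e^(2πi/3) is a primitive cube root of unity, so K = Q(∛1127, ω). Now [Q(∛1127):Q] = 3 (since 1127 is not a perfect cube, x^3 - 1127 is irreducible) and [Q(ω):Q] = 2. Both 2 and 3 divide [K:Q], and [K:Q] ≤ 3·2 = 6, so [K:Q] = 6. (Equivalently: Q(∛1127) ⊂ R but ω ∉ R, so [K : Q(∛1127)] = 2.)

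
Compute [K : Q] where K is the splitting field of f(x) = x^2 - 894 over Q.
[K : Q] = 2

f(x) = x^2 - 894 factors as (x - √894)(x + √894). The splitting field is K = Q(√894). Since 894 is squarefree and > 1, it is not a perfect square, so x^2 - 894 is irreducible over Q and [Q(√894) : Q] = 2. Hence [K : Q] = 2.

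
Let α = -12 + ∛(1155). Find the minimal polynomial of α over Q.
m_α(x) = x^3 + 36x^2 + 432x + 573

Set β = α + 12 = ∛(1155), so β^3 = 1155. Then (α + 12)^3 - 1155 = 0, i.e. α is a root of g(x) = (x + 12)^3 - 1155 = x^3 + 36x^2 + 432x + 573. Since g(x) = h(x + 12) where h(x) = x^3 - 1155, and h is irreducible over Q (because 1155 is not a perfect cube, so h has no rational root, and a monic cubic with no rational root is irreducible), g is also irreducible (irreducibility is preserved under the substitution x → x + 12). Hence m_α(x) = x^3 + 36x^2 + 432x + 573.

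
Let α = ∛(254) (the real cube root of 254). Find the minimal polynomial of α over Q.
m_α(x) = x^3 - 254

α satisfies α^3 = 254, so x^3 - 254 annihilates α. By the rational root test, a rational root p/q (in lowest terms) of x^3 - 254 would satisfy p^3 = 254 q^3, forcing q = 1 and p^3 = 254; but 254 is not a perfect cube, contradiction. A monic cubic over Q with no rational root is irreducible (any nontrivial factorization would include a linear factor). Hence x^3 - 254 is the minimal polynomial of α, and in particular [Q(α):Q] = 3.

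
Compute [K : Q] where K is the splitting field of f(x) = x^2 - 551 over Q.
[K : Q] = 2

f(x) = x^2 - 551 factors as (x - √551)(x + √551). The splitting field is K = Q(√551). Since 551 is squarefree and > 1, it is not a perfect square, so x^2 - 551 is irreducible over Q and [Q(√551) : Q] = 2. Hence [K : Q] = 2.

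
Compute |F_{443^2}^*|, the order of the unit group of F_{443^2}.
|F_{443^2}^*| = 196248

F_{443^2} has 443^2 = 196249 elements; its multiplicative group consists of all nonzero elements, so |F_{443^2}^*| = 196249 - 1 = 196248. (It is cyclic since any finite subgroup of the multiplicative group of a field is cyclic.)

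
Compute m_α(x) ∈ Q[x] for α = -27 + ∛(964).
m_α(x) = x^3 + 81x^2 + 2187x + 18719

Set β = α + 27 = ∛(964), so β^3 = 964. Then (α + 27)^3 - 964 = 0, i.e. α is a root of g(x) = (x + 27)^3 - 964 = x^3 + 81x^2 + 2187x + 18719. Since g(x) = h(x + 27) where h(x) = x^3 - 964, and h is irreducible over Q (because 964 is not a perfect cube, so h has no rational root, and a monic cubic with no rational root is irreducible), g is also irreducible (irreducibility is preserved under the substitution x → x + 27). Hence m_α(x) = x^3 + 81x^2 + 2187x + 18719.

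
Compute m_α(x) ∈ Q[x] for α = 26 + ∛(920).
m_α(x) = x^3 - 78x^2 + 2028x - 18496

Set β = α - 26 = ∛(920), so β^3 = 920. Then (α - 26)^3 - 920 = 0, i.e. α is a root of g(x) = (x - 26)^3 - 920 = x^3 - 78x^2 + 2028x - 18496. Since g(x) = h(x - 26) where h(x) = x^3 - 920, and h is irreducible over Q (because 920 is not a perfect cube, so h has no rational root, and a monic cubic with no rational root is irreducible), g is also irreducible (irreducibility is preserved under the substitution x → x - 26). Hence m_α(x) = x^3 - 78x^2 + 2028x - 18496.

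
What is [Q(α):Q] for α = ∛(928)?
[Q(α):Q] = 3

The minimal polynomial of α is x^3 - 928, irreducible over Q since 928 is not a perfect cube (so x^3 - 928 has no rational root). Hence [Q(α):Q] = deg(m_α) = 3.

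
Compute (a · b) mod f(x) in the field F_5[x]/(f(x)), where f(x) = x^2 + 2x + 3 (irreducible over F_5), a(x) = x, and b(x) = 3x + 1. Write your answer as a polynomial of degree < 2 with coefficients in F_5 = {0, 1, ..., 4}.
a · b ≡ 1 (mod f(x))

Multiply in F_5[x]: a(x)·b(x) = (x)·(3x + 1) = 3x^2 + x. This has degree ≥ 2, so divide by f(x) over F_5: 3x^2 + x = (3)·(x^2 + 2x + 3) + (1). Hence a·b ≡ 1 (mod f). (F_5[x]/(f) is a field with 5^2 = 25 elements since f is irreducible of degree 2.)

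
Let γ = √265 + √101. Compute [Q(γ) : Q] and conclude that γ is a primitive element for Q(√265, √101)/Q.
[Q(γ) : Q] = 4 (equivalently, Q(γ) = Q(√265, √101))

Obviously Q(γ) ⊆ Q(√265, √101), and [Q(√265, √101):Q] = 4 (since 265, 101 are distinct squarefree integers > 1 with 26765 not a perfect square). To show equality we compute the minimal polynomial of γ. From γ = √265 + √101: γ^2 = 265 + 2√(26765) + 101 = 366 + 2√(26765), so γ^2 - 366 = 2√(26765); squaring, (γ^2 - 366)^2 = 4·26765, i.e. γ^4 - 732γ^2 + 133956 - 107060 = 0, i.e. γ^4 - 732γ^2 + 26896 = 0. So γ is a root of x^4 - 732x^2 + 26896. This polynomial is irreducible over Q: it has no rational root (each ±√265 ± √101 is irrational), and any factorization into two quadratics over Q would force √(26765) ∈ Q (pairing opposite roots) or √265, √101 ∈ Q (other pairings), all impossible. Hence [Q(γ):Q] = 4 = [Q(√265, √101):Q], so Q(γ) = Q(√265, √101).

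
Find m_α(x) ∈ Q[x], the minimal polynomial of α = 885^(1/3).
m_α(x) = x^3 - 885

α satisfies α^3 = 885, so x^3 - 885 annihilates α. By the rational root test, a rational root p/q (in lowest terms) of x^3 - 885 would satisfy p^3 = 885 q^3, forcing q = 1 and p^3 = 885; but 885 is not a perfect cube, contradiction. A monic cubic over Q with no rational root is irreducible (any nontrivial factorization would include a linear factor). Hence x^3 - 885 is the minimal polynomial of α, and in particular [Q(α):Q] = 3.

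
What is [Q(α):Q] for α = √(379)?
[Q(α):Q] = 2

[Q(α):Q] equals the degree of the minimal polynomial of α. Here α^2 = 379 and x^2 - 379 is irreducible (d = 379 is squarefree, ≠ 1, hence not a square), so deg(m_α) = 2. Thus [Q(α):Q] = 2.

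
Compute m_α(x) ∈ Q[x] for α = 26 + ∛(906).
m_α(x) = x^3 - 78x^2 + 2028x - 18482

Set β = α - 26 = ∛(906), so β^3 = 906. Then (α - 26)^3 - 906 = 0, i.e. α is a root of g(x) = (x - 26)^3 - 906 = x^3 - 78x^2 + 2028x - 18482. Since g(x) = h(x - 26) where h(x) = x^3 - 906, and h is irreducible over Q (because 906 is not a perfect cube, so h has no rational root, and a monic cubic with no rational root is irreducible), g is also irreducible (irreducibility is preserved under the substitution x → x - 26). Hence m_α(x) = x^3 - 78x^2 + 2028x - 18482.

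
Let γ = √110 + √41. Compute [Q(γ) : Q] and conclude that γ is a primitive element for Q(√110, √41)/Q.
[Q(γ) : Q] = 4 (equivalently, Q(γ) = Q(√110, √41))

Obviously Q(γ) ⊆ Q(√110, √41), and [Q(√110, √41):Q] = 4 (since 110, 41 are distinct squarefree integers > 1 with 4510 not a perfect square). To show equality we compute the minimal polynomial of γ. From γ = √110 + √41: γ^2 = 110 + 2√(4510) + 41 = 151 + 2√(4510), so γ^2 - 151 = 2√(4510); squaring, (γ^2 - 151)^2 = 4·4510, i.e. γ^4 - 302γ^2 + 22801 - 18040 = 0, i.e. γ^4 - 302γ^2 + 4761 = 0. So γ is a root of x^4 - 302x^2 + 4761. This polynomial is irreducible over Q: it has no rational root (each ±√110 ± √41 is irrational), and any factorization into two quadratics over Q would force √(4510) ∈ Q (pairing opposite roots) or √110, √41 ∈ Q (other pairings), all impossible. Hence [Q(γ):Q] = 4 = [Q(√110, √41):Q], so Q(γ) = Q(√110, √41).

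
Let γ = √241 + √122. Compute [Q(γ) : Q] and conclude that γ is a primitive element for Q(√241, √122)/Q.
[Q(γ) : Q] = 4 (equivalently, Q(γ) = Q(√241, √122))

Obviously Q(γ) ⊆ Q(√241, √122), and [Q(√241, √122):Q] = 4 (since 241, 122 are distinct squarefree integers > 1 with 29402 not a perfect square). To show equality we compute the minimal polynomial of γ. From γ = √241 + √122: γ^2 = 241 + 2√(29402) + 122 = 363 + 2√(29402), so γ^2 - 363 = 2√(29402); squaring, (γ^2 - 363)^2 = 4·29402, i.e. γ^4 - 726γ^2 + 131769 - 117608 = 0, i.e. γ^4 - 726γ^2 + 14161 = 0. So γ is a root of x^4 - 726x^2 + 14161. This polynomial is irreducible over Q: it has no rational root (each ±√241 ± √122 is irrational), and any factorization into two quadratics over Q would force √(29402) ∈ Q (pairing opposite roots) or √241, √122 ∈ Q (other pairings), all impossible. Hence [Q(γ):Q] = 4 = [Q(√241, √122):Q], so Q(γ) = Q(√241, √122).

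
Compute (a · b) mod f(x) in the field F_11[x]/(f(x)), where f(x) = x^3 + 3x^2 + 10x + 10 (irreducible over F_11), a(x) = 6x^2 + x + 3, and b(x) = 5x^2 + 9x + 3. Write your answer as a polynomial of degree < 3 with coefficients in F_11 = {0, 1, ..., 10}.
a · b ≡ 7x (mod f(x))

Multiply in F_11[x]: a(x)·b(x) = (6x^2 + x + 3)·(5x^2 + 9x + 3) = 8x^4 + 4x^3 + 9x^2 + 8x + 9. This has degree ≥ 3, so divide by f(x) over F_11: 8x^4 + 4x^3 + 9x^2 + 8x + 9 = (8x + 2)·(x^3 + 3x^2 + 10x + 10) + (7x). Hence a·b ≡ 7x (mod f). (F_11[x]/(f) is a field with 11^3 = 1331 elements since f is irreducible of degree 3.)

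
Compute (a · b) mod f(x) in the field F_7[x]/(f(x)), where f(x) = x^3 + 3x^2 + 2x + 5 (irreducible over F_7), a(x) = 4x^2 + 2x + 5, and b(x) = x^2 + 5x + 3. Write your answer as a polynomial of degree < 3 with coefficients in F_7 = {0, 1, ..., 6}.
a · b ≡ 3x^2 + 5x (mod f(x))

Multiply in F_7[x]: a(x)·b(x) = (4x^2 + 2x + 5)·(x^2 + 5x + 3) = 4x^4 + x^3 + 6x^2 + 3x + 1. This has degree ≥ 3, so divide by f(x) over F_7: 4x^4 + x^3 + 6x^2 + 3x + 1 = (4x + 3)·(x^3 + 3x^2 + 2x + 5) + (3x^2 + 5x). Hence a·b ≡ 3x^2 + 5x (mod f). (F_7[x]/(f) is a field with 7^3 = 343 elements since f is irreducible of degree 3.)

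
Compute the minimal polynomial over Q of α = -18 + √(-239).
m_α(x) = x^2 + 36x + 563

From α + 18 = √(-239), squaring gives (α + 18)^2 = -239, i.e. α^2 + 36α + 324 = -239, so α^2 + 36α + 563 = 0. The discriminant of x^2 + 36x + 563 is (36)^2 - 4·(563) = 1296 - 2252 = -956, and 4·(-239) is not a perfect square in Q since -239 is squarefree and ≠ 1. Hence x^2 + 36x + 563 is irreducible over Q and is the minimal polynomial of α.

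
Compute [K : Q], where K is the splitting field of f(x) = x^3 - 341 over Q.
[K : Q] = 6

The roots of x^3 - 341 are ∛341, ω∛341, ω^2∛341 where ω = e^(2πi/3) is a primitive cube root of unity, so K = Q(∛341, ω). Now [Q(∛341):Q] = 3 (since 341 is not a perfect cube, x^3 - 341 is irreducible) and [Q(ω):Q] = 2. Both 2 and 3 divide [K:Q], and [K:Q] ≤ 3·2 = 6, so [K:Q] = 6. (Equivalently: Q(∛341) ⊂ R but ω ∉ R, so [K : Q(∛341)] = 2.)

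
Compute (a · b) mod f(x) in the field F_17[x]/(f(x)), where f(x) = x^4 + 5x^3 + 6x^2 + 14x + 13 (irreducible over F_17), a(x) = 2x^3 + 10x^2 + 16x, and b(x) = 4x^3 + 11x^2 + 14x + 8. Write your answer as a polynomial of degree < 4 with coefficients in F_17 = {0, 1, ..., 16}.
a · b ≡ 4x^3 + 2x^2 + 8x + 6 (mod f(x))

Multiply in F_17[x]: a(x)·b(x) = (2x^3 + 10x^2 + 16x)·(4x^3 + 11x^2 + 14x + 8) = 8x^6 + 11x^5 + 15x^4 + 9x^3 + 15x^2 + 9x. This has degree ≥ 4, so divide by f(x) over F_17: 8x^6 + 11x^5 + 15x^4 + 9x^3 + 15x^2 + 9x = (8x^2 + 5x + 10)·(x^4 + 5x^3 + 6x^2 + 14x + 13) + (4x^3 + 2x^2 + 8x + 6). Hence a·b ≡ 4x^3 + 2x^2 + 8x + 6 (mod f). (F_17[x]/(f) is a field with 17^4 = 83521 elements since f is irreducible of degree 4.)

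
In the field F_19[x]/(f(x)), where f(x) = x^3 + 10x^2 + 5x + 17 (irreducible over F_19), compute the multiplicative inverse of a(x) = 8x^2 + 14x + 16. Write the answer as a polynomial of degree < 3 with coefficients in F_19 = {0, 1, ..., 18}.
a(x)^(-1) ≡ 2x^2 + 15x + 17 (mod f(x))

Since f is irreducible over F_19, F_19[x]/(f) is a field and a(x) ≠ 0 has an inverse. Apply the extended Euclidean algorithm to f(x) and a(x) in F_19[x]: f(x) = (12x + 4)·a(x) + (4x + 10);  a(x) = (2x + 8)·(4x + 10) + (12). The last nonzero remainder is the constant 12 = gcd(f, a) in F_19. Back-substituting through the division chain expresses 12 = s(x)·a(x) + t(x)·f(x) with s(x) ≡ 5x^2 + 9x + 14 (mod f), so (5x^2 + 9x + 14)·a(x) ≡ 12 (mod f). Multiplying by 12^(-1) ≡ 8 in F_19 gives a(x)^(-1) ≡ 8·(5x^2 + 9x + 14) ≡ 2x^2 + 15x + 17 (mod f). Check: (8x^2 + 14x + 16)·(2x^2 + 15x + 17) = 16x^4 + 15x^3 + 17x^2 + 3x + 6 ≡ 1 (mod x^3 + 10x^2 + 5x + 17).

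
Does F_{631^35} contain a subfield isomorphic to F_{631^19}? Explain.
No: F_{631^19} is not a subfield of F_{631^35}

F_{p^m} embeds in F_{p^n} iff m | n. Here 19 ∤ 35 (since 35 = 1·19 + 16 with remainder 16 ≠ 0), so F_{631^19} is not a subfield of F_{631^35}. Equivalently: if it were, the tower law would give 19 = [F_{631^19}:F_631] dividing [F_{631^35}:F_631] = 35, contradiction.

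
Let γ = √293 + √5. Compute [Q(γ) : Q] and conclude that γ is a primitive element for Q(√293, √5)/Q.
[Q(γ) : Q] = 4 (equivalently, Q(γ) = Q(√293, √5))

Obviously Q(γ) ⊆ Q(√293, √5), and [Q(√293, √5):Q] = 4 (since 293, 5 are distinct squarefree integers > 1 with 1465 not a perfect square). To show equality we compute the minimal polynomial of γ. From γ = √293 + √5: γ^2 = 293 + 2√(1465) + 5 = 298 + 2√(1465), so γ^2 - 298 = 2√(1465); squaring, (γ^2 - 298)^2 = 4·1465, i.e. γ^4 - 596γ^2 + 88804 - 5860 = 0, i.e. γ^4 - 596γ^2 + 82944 = 0. So γ is a root of x^4 - 596x^2 + 82944. This polynomial is irreducible over Q: it has no rational root (each ±√293 ± √5 is irrational), and any factorization into two quadratics over Q would force √(1465) ∈ Q (pairing opposite roots) or √293, √5 ∈ Q (other pairings), all impossible. Hence [Q(γ):Q] = 4 = [Q(√293, √5):Q], so Q(γ) = Q(√293, √5).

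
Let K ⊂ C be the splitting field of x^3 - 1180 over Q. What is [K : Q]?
[K : Q] = 6

The roots of x^3 - 1180 are ∛1180, ω∛1180, ω^2∛1180 where ω = e^(2πi/3) is a primitive cube root of unity, so K = Q(∛1180, ω). Now [Q(∛1180):Q] = 3 (since 1180 is not a perfect cube, x^3 - 1180 is irreducible) and [Q(ω):Q] = 2. Both 2 and 3 divide [K:Q], and [K:Q] ≤ 3·2 = 6, so [K:Q] = 6. (Equivalently: Q(∛1180) ⊂ R but ω ∉ R, so [K : Q(∛1180)] = 2.)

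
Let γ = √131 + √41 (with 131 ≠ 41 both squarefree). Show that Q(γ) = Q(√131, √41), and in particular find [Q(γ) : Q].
[Q(γ) : Q] = 4 (equivalently, Q(γ) = Q(√131, √41))

Obviously Q(γ) ⊆ Q(√131, √41), and [Q(√131, √41):Q] = 4 (since 131, 41 are distinct squarefree integers > 1 with 5371 not a perfect square). To show equality we compute the minimal polynomial of γ. From γ = √131 + √41: γ^2 = 131 + 2√(5371) + 41 = 172 + 2√(5371), so γ^2 - 172 = 2√(5371); squaring, (γ^2 - 172)^2 = 4·5371, i.e. γ^4 - 344γ^2 + 29584 - 21484 = 0, i.e. γ^4 - 344γ^2 + 8100 = 0. So γ is a root of x^4 - 344x^2 + 8100. This polynomial is irreducible over Q: it has no rational root (each ±√131 ± √41 is irrational), and any factorization into two quadratics over Q would force √(5371) ∈ Q (pairing opposite roots) or √131, √41 ∈ Q (other pairings), all impossible. Hence [Q(γ):Q] = 4 = [Q(√131, √41):Q], so Q(γ) = Q(√131, √41).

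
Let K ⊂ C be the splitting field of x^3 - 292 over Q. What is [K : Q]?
[K : Q] = 6

The roots of x^3 - 292 are ∛292, ω∛292, ω^2∛292 where ω = e^(2πi/3) is a primitive cube root of unity, so K = Q(∛292, ω). Now [Q(∛292):Q] = 3 (since 292 is not a perfect cube, x^3 - 292 is irreducible) and [Q(ω):Q] = 2. Both 2 and 3 divide [K:Q], and [K:Q] ≤ 3·2 = 6, so [K:Q] = 6. (Equivalently: Q(∛292) ⊂ R but ω ∉ R, so [K : Q(∛292)] = 2.)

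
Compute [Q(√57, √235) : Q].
[Q(√57, √235) : Q] = 4

[Q(√57):Q] = 2 (min poly x^2 - 57, irreducible since 57 is squarefree > 1). For the top step, suppose √235 ∈ Q(√57), say √235 = c + d√57 with c, d ∈ Q. Squaring: 235 = c^2 + 57d^2 + 2cd√57. Since √57 ∉ Q this forces 2cd = 0. If d = 0 then √235 = c ∈ Q, contradicting 235 squarefree > 1. If c = 0 then 235 = 57d^2, so 57·235 = (57d)^2 is a perfect square in Q — but 57·235 = 13395 is not a perfect square (since 57 and 235 are distinct squarefree integers). Contradiction. Hence √235 ∉ Q(√57), so x^2 - 235 stays irreducible over Q(√57) and [Q(√57, √235) : Q(√57)] = 2. By the tower law, [Q(√57, √235) : Q] = 2 · 2 = 4.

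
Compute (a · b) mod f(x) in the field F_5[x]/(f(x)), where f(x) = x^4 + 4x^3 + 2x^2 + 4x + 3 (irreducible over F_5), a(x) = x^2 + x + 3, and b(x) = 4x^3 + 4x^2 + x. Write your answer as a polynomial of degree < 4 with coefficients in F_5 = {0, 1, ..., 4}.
a · b ≡ x^3 + 3x^2 + 3x + 4 (mod f(x))

Multiply in F_5[x]: a(x)·b(x) = (x^2 + x + 3)·(4x^3 + 4x^2 + x) = 4x^5 + 3x^4 + 2x^3 + 3x^2 + 3x. This has degree ≥ 4, so divide by f(x) over F_5: 4x^5 + 3x^4 + 2x^3 + 3x^2 + 3x = (4x + 2)·(x^4 + 4x^3 + 2x^2 + 4x + 3) + (x^3 + 3x^2 + 3x + 4). Hence a·b ≡ x^3 + 3x^2 + 3x + 4 (mod f). (F_5[x]/(f) is a field with 5^4 = 625 elements since f is irreducible of degree 4.)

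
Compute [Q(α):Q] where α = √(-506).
[Q(α):Q] = 2

[Q(α):Q] equals the degree of the minimal polynomial of α. Here α^2 = -506 and x^2 + 506 is irreducible (d = -506 is squarefree, ≠ 1, hence not a square), so deg(m_α) = 2. Thus [Q(α):Q] = 2.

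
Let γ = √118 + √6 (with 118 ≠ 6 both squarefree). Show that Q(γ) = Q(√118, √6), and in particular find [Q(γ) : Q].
[Q(γ) : Q] = 4 (equivalently, Q(γ) = Q(√118, √6))

Obviously Q(γ) ⊆ Q(√118, √6), and [Q(√118, √6):Q] = 4 (since 118, 6 are distinct squarefree integers > 1 with 708 not a perfect square). To show equality we compute the minimal polynomial of γ. From γ = √118 + √6: γ^2 = 118 + 2√(708) + 6 = 124 + 2√(708), so γ^2 - 124 = 2√(708); squaring, (γ^2 - 124)^2 = 4·708, i.e. γ^4 - 248γ^2 + 15376 - 2832 = 0, i.e. γ^4 - 248γ^2 + 12544 = 0. So γ is a root of x^4 - 248x^2 + 12544. This polynomial is irreducible over Q: it has no rational root (each ±√118 ± √6 is irrational), and any factorization into two quadratics over Q would force √(708) ∈ Q (pairing opposite roots) or √118, √6 ∈ Q (other pairings), all impossible. Hence [Q(γ):Q] = 4 = [Q(√118, √6):Q], so Q(γ) = Q(√118, √6).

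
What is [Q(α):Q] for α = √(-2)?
[Q(α):Q] = 2

[Q(α):Q] equals the degree of the minimal polynomial of α. Here α^2 = -2 and x^2 + 2 is irreducible (d = -2 is squarefree, ≠ 1, hence not a square), so deg(m_α) = 2. Thus [Q(α):Q] = 2.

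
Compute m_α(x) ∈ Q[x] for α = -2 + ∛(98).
m_α(x) = x^3 + 6x^2 + 12x - 90

Set β = α + 2 = ∛(98), so β^3 = 98. Then (α + 2)^3 - 98 = 0, i.e. α is a root of g(x) = (x + 2)^3 - 98 = x^3 + 6x^2 + 12x - 90. Since g(x) = h(x + 2) where h(x) = x^3 - 98, and h is irreducible over Q (because 98 is not a perfect cube, so h has no rational root, and a monic cubic with no rational root is irreducible), g is also irreducible (irreducibility is preserved under the substitution x → x + 2). Hence m_α(x) = x^3 + 6x^2 + 12x - 90.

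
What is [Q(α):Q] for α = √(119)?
[Q(α):Q] = 2

[Q(α):Q] equals the degree of the minimal polynomial of α. Here α^2 = 119 and x^2 - 119 is irreducible (d = 119 is squarefree, ≠ 1, hence not a square), so deg(m_α) = 2. Thus [Q(α):Q] = 2.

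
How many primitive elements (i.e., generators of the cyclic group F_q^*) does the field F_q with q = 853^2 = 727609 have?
There are φ(727608) = 201600 primitive elements

F_q^* is cyclic of order q - 1 = 727608. A cyclic group of order m has exactly φ(m) generators. Here m = 727608 = 2^3 · 3 · 7 · 61 · 71, so the number of primitive elements is φ(727608) = 201600.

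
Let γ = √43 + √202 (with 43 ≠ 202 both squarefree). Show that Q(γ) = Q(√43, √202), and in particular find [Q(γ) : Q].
[Q(γ) : Q] = 4 (equivalently, Q(γ) = Q(√43, √202))

Obviously Q(γ) ⊆ Q(√43, √202), and [Q(√43, √202):Q] = 4 (since 43, 202 are distinct squarefree integers > 1 with 8686 not a perfect square). To show equality we compute the minimal polynomial of γ. From γ = √43 + √202: γ^2 = 43 + 2√(8686) + 202 = 245 + 2√(8686), so γ^2 - 245 = 2√(8686); squaring, (γ^2 - 245)^2 = 4·8686, i.e. γ^4 - 490γ^2 + 60025 - 34744 = 0, i.e. γ^4 - 490γ^2 + 25281 = 0. So γ is a root of x^4 - 490x^2 + 25281. This polynomial is irreducible over Q: it has no rational root (each ±√43 ± √202 is irrational), and any factorization into two quadratics over Q would force √(8686) ∈ Q (pairing opposite roots) or √43, √202 ∈ Q (other pairings), all impossible. Hence [Q(γ):Q] = 4 = [Q(√43, √202):Q], so Q(γ) = Q(√43, √202).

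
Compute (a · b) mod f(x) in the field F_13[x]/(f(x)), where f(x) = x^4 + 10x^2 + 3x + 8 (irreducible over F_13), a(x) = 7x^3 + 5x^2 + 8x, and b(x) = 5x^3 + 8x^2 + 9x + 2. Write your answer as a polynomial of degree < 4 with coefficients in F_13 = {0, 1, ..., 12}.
a · b ≡ x^3 + 4x^2 + 2x + 5 (mod f(x))

Multiply in F_13[x]: a(x)·b(x) = (7x^3 + 5x^2 + 8x)·(5x^3 + 8x^2 + 9x + 2) = 9x^6 + 3x^5 + 6x^3 + 4x^2 + 3x. This has degree ≥ 4, so divide by f(x) over F_13: 9x^6 + 3x^5 + 6x^3 + 4x^2 + 3x = (9x^2 + 3x + 1)·(x^4 + 10x^2 + 3x + 8) + (x^3 + 4x^2 + 2x + 5). Hence a·b ≡ x^3 + 4x^2 + 2x + 5 (mod f). (F_13[x]/(f) is a field with 13^4 = 28561 elements since f is irreducible of degree 4.)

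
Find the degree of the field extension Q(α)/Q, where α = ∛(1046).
[Q(α):Q] = 3

The minimal polynomial of α is x^3 - 1046, irreducible over Q since 1046 is not a perfect cube (so x^3 - 1046 has no rational root). Hence [Q(α):Q] = deg(m_α) = 3.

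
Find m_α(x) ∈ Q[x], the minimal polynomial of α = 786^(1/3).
m_α(x) = x^3 - 786

α satisfies α^3 = 786, so x^3 - 786 annihilates α. By the rational root test, a rational root p/q (in lowest terms) of x^3 - 786 would satisfy p^3 = 786 q^3, forcing q = 1 and p^3 = 786; but 786 is not a perfect cube, contradiction. A monic cubic over Q with no rational root is irreducible (any nontrivial factorization would include a linear factor). Hence x^3 - 786 is the minimal polynomial of α, and in particular [Q(α):Q] = 3.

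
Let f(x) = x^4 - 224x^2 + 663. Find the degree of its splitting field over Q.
[K : Q] = 4

Solving the quadratic in x^2: x^2 = (224 ± √(224^2 - 4·663))/2 = (224 ± √47524)/2 = (224 ± 218)/2, giving x^2 = 3 or x^2 = 221. So f(x) = (x^2 - 3)(x^2 - 221) and the roots of f are ±√3, ±√221. Hence the splitting field is K = Q(√3, √221). Since 3 and 221 are distinct squarefree integers > 1, their product 663 is not a perfect square, so √221 ∉ Q(√3). By the tower law [K:Q] = [Q(√3,√221):Q(√3)] · [Q(√3):Q] = 2 · 2 = 4.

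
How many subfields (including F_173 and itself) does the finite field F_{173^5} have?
F_{173^5} has 2 subfields

The subfields of F_{p^n} are exactly the fields F_{p^d} for d | n (each is the fixed field of the unique index-d subgroup of Gal(F_{p^n}/F_p) ≅ Z/nZ). The divisors of n = 5 are {1, 5}, giving 2 subfields: F_{173^1}, F_{173^5}.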